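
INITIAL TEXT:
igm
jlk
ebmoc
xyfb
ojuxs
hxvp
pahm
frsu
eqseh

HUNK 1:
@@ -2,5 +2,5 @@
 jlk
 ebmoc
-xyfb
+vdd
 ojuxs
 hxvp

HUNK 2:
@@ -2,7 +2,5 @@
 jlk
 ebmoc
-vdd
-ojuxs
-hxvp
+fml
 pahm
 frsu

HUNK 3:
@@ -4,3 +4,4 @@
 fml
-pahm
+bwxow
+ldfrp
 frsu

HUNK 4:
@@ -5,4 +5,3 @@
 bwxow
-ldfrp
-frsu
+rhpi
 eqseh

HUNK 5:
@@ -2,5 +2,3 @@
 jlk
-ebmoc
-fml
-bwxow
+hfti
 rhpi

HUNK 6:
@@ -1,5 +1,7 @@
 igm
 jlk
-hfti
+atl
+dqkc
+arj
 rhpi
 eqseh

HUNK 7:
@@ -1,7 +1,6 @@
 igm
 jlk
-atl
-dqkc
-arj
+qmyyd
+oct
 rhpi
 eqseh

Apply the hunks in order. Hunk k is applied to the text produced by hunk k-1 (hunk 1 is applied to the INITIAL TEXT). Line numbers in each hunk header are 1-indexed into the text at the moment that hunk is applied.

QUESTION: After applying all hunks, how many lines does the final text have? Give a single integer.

Hunk 1: at line 2 remove [xyfb] add [vdd] -> 9 lines: igm jlk ebmoc vdd ojuxs hxvp pahm frsu eqseh
Hunk 2: at line 2 remove [vdd,ojuxs,hxvp] add [fml] -> 7 lines: igm jlk ebmoc fml pahm frsu eqseh
Hunk 3: at line 4 remove [pahm] add [bwxow,ldfrp] -> 8 lines: igm jlk ebmoc fml bwxow ldfrp frsu eqseh
Hunk 4: at line 5 remove [ldfrp,frsu] add [rhpi] -> 7 lines: igm jlk ebmoc fml bwxow rhpi eqseh
Hunk 5: at line 2 remove [ebmoc,fml,bwxow] add [hfti] -> 5 lines: igm jlk hfti rhpi eqseh
Hunk 6: at line 1 remove [hfti] add [atl,dqkc,arj] -> 7 lines: igm jlk atl dqkc arj rhpi eqseh
Hunk 7: at line 1 remove [atl,dqkc,arj] add [qmyyd,oct] -> 6 lines: igm jlk qmyyd oct rhpi eqseh
Final line count: 6

Answer: 6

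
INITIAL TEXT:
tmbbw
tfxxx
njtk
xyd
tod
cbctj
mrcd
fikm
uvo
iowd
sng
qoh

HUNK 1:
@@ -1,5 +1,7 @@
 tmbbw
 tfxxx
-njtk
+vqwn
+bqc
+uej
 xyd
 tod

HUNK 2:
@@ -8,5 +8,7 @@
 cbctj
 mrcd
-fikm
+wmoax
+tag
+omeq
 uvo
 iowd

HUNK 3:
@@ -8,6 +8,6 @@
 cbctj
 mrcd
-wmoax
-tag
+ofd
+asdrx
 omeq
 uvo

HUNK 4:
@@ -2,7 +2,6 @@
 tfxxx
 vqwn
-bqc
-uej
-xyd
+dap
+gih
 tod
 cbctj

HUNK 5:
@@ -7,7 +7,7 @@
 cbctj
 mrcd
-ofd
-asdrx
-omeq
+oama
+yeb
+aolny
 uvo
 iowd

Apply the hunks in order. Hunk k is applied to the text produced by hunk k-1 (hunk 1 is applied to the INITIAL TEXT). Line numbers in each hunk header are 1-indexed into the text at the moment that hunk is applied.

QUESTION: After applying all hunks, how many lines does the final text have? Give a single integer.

Answer: 15

Derivation:
Hunk 1: at line 1 remove [njtk] add [vqwn,bqc,uej] -> 14 lines: tmbbw tfxxx vqwn bqc uej xyd tod cbctj mrcd fikm uvo iowd sng qoh
Hunk 2: at line 8 remove [fikm] add [wmoax,tag,omeq] -> 16 lines: tmbbw tfxxx vqwn bqc uej xyd tod cbctj mrcd wmoax tag omeq uvo iowd sng qoh
Hunk 3: at line 8 remove [wmoax,tag] add [ofd,asdrx] -> 16 lines: tmbbw tfxxx vqwn bqc uej xyd tod cbctj mrcd ofd asdrx omeq uvo iowd sng qoh
Hunk 4: at line 2 remove [bqc,uej,xyd] add [dap,gih] -> 15 lines: tmbbw tfxxx vqwn dap gih tod cbctj mrcd ofd asdrx omeq uvo iowd sng qoh
Hunk 5: at line 7 remove [ofd,asdrx,omeq] add [oama,yeb,aolny] -> 15 lines: tmbbw tfxxx vqwn dap gih tod cbctj mrcd oama yeb aolny uvo iowd sng qoh
Final line count: 15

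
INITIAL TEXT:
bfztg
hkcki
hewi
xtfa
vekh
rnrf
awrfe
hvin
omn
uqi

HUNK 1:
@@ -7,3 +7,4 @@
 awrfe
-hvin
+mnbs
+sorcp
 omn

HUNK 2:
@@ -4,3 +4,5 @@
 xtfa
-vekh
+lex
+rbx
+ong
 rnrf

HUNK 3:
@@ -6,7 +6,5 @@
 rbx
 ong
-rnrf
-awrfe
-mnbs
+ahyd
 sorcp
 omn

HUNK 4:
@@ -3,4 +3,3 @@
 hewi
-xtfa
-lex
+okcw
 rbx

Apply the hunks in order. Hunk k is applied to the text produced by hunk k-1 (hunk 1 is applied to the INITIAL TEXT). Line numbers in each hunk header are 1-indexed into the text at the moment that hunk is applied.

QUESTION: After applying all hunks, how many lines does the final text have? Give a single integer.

Answer: 10

Derivation:
Hunk 1: at line 7 remove [hvin] add [mnbs,sorcp] -> 11 lines: bfztg hkcki hewi xtfa vekh rnrf awrfe mnbs sorcp omn uqi
Hunk 2: at line 4 remove [vekh] add [lex,rbx,ong] -> 13 lines: bfztg hkcki hewi xtfa lex rbx ong rnrf awrfe mnbs sorcp omn uqi
Hunk 3: at line 6 remove [rnrf,awrfe,mnbs] add [ahyd] -> 11 lines: bfztg hkcki hewi xtfa lex rbx ong ahyd sorcp omn uqi
Hunk 4: at line 3 remove [xtfa,lex] add [okcw] -> 10 lines: bfztg hkcki hewi okcw rbx ong ahyd sorcp omn uqi
Final line count: 10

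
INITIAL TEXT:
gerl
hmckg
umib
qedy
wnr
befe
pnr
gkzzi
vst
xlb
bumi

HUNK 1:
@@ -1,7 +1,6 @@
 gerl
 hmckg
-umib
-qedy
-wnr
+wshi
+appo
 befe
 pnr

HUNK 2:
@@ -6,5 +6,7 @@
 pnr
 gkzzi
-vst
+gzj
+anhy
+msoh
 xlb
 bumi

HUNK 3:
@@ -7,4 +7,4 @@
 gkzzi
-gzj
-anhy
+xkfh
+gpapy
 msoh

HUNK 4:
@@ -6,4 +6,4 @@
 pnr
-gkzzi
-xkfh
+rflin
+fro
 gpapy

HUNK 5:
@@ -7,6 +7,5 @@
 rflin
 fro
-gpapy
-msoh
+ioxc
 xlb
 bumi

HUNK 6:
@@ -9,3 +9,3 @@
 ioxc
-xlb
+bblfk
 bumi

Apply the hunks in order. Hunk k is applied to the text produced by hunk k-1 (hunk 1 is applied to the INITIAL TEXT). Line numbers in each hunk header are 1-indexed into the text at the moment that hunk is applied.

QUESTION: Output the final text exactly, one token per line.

Answer: gerl
hmckg
wshi
appo
befe
pnr
rflin
fro
ioxc
bblfk
bumi

Derivation:
Hunk 1: at line 1 remove [umib,qedy,wnr] add [wshi,appo] -> 10 lines: gerl hmckg wshi appo befe pnr gkzzi vst xlb bumi
Hunk 2: at line 6 remove [vst] add [gzj,anhy,msoh] -> 12 lines: gerl hmckg wshi appo befe pnr gkzzi gzj anhy msoh xlb bumi
Hunk 3: at line 7 remove [gzj,anhy] add [xkfh,gpapy] -> 12 lines: gerl hmckg wshi appo befe pnr gkzzi xkfh gpapy msoh xlb bumi
Hunk 4: at line 6 remove [gkzzi,xkfh] add [rflin,fro] -> 12 lines: gerl hmckg wshi appo befe pnr rflin fro gpapy msoh xlb bumi
Hunk 5: at line 7 remove [gpapy,msoh] add [ioxc] -> 11 lines: gerl hmckg wshi appo befe pnr rflin fro ioxc xlb bumi
Hunk 6: at line 9 remove [xlb] add [bblfk] -> 11 lines: gerl hmckg wshi appo befe pnr rflin fro ioxc bblfk bumi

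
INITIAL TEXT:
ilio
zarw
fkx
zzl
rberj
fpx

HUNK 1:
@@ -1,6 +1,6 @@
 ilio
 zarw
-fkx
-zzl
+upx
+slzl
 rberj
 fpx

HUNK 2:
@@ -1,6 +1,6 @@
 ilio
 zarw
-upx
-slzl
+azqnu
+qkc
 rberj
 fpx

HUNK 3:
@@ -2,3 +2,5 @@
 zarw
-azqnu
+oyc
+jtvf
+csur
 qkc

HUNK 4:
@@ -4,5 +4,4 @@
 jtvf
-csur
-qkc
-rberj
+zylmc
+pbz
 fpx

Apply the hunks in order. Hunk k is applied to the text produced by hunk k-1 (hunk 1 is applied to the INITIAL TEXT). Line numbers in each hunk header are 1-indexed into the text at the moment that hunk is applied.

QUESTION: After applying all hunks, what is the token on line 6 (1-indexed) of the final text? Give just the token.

Hunk 1: at line 1 remove [fkx,zzl] add [upx,slzl] -> 6 lines: ilio zarw upx slzl rberj fpx
Hunk 2: at line 1 remove [upx,slzl] add [azqnu,qkc] -> 6 lines: ilio zarw azqnu qkc rberj fpx
Hunk 3: at line 2 remove [azqnu] add [oyc,jtvf,csur] -> 8 lines: ilio zarw oyc jtvf csur qkc rberj fpx
Hunk 4: at line 4 remove [csur,qkc,rberj] add [zylmc,pbz] -> 7 lines: ilio zarw oyc jtvf zylmc pbz fpx
Final line 6: pbz

Answer: pbz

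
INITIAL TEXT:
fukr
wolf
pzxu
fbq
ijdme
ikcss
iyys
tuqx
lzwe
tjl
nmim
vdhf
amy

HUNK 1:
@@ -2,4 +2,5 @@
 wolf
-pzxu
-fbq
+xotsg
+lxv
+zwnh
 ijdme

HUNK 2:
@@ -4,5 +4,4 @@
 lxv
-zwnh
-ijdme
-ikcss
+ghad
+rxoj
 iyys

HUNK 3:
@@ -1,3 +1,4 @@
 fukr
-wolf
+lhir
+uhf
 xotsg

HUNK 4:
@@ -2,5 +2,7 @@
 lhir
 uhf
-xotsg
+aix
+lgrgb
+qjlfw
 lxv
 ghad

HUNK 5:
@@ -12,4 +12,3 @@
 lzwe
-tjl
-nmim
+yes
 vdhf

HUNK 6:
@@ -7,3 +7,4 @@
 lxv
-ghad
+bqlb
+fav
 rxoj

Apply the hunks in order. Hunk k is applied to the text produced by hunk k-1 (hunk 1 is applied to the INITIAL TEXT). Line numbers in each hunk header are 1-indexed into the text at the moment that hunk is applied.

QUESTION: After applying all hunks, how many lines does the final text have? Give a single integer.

Hunk 1: at line 2 remove [pzxu,fbq] add [xotsg,lxv,zwnh] -> 14 lines: fukr wolf xotsg lxv zwnh ijdme ikcss iyys tuqx lzwe tjl nmim vdhf amy
Hunk 2: at line 4 remove [zwnh,ijdme,ikcss] add [ghad,rxoj] -> 13 lines: fukr wolf xotsg lxv ghad rxoj iyys tuqx lzwe tjl nmim vdhf amy
Hunk 3: at line 1 remove [wolf] add [lhir,uhf] -> 14 lines: fukr lhir uhf xotsg lxv ghad rxoj iyys tuqx lzwe tjl nmim vdhf amy
Hunk 4: at line 2 remove [xotsg] add [aix,lgrgb,qjlfw] -> 16 lines: fukr lhir uhf aix lgrgb qjlfw lxv ghad rxoj iyys tuqx lzwe tjl nmim vdhf amy
Hunk 5: at line 12 remove [tjl,nmim] add [yes] -> 15 lines: fukr lhir uhf aix lgrgb qjlfw lxv ghad rxoj iyys tuqx lzwe yes vdhf amy
Hunk 6: at line 7 remove [ghad] add [bqlb,fav] -> 16 lines: fukr lhir uhf aix lgrgb qjlfw lxv bqlb fav rxoj iyys tuqx lzwe yes vdhf amy
Final line count: 16

Answer: 16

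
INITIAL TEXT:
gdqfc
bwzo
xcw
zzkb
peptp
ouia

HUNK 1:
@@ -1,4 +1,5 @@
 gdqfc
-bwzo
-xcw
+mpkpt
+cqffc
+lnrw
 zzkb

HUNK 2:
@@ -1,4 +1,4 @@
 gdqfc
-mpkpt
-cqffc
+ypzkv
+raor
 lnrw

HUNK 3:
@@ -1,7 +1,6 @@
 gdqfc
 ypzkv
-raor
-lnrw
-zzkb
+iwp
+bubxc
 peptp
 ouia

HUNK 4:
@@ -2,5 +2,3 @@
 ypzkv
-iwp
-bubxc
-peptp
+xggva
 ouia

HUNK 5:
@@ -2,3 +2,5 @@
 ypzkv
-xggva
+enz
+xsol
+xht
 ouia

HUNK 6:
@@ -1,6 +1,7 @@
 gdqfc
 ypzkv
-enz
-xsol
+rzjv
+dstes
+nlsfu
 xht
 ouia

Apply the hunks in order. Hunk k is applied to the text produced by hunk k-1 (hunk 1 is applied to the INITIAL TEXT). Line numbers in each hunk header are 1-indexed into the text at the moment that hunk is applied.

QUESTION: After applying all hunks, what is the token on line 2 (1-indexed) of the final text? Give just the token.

Answer: ypzkv

Derivation:
Hunk 1: at line 1 remove [bwzo,xcw] add [mpkpt,cqffc,lnrw] -> 7 lines: gdqfc mpkpt cqffc lnrw zzkb peptp ouia
Hunk 2: at line 1 remove [mpkpt,cqffc] add [ypzkv,raor] -> 7 lines: gdqfc ypzkv raor lnrw zzkb peptp ouia
Hunk 3: at line 1 remove [raor,lnrw,zzkb] add [iwp,bubxc] -> 6 lines: gdqfc ypzkv iwp bubxc peptp ouia
Hunk 4: at line 2 remove [iwp,bubxc,peptp] add [xggva] -> 4 lines: gdqfc ypzkv xggva ouia
Hunk 5: at line 2 remove [xggva] add [enz,xsol,xht] -> 6 lines: gdqfc ypzkv enz xsol xht ouia
Hunk 6: at line 1 remove [enz,xsol] add [rzjv,dstes,nlsfu] -> 7 lines: gdqfc ypzkv rzjv dstes nlsfu xht ouia
Final line 2: ypzkv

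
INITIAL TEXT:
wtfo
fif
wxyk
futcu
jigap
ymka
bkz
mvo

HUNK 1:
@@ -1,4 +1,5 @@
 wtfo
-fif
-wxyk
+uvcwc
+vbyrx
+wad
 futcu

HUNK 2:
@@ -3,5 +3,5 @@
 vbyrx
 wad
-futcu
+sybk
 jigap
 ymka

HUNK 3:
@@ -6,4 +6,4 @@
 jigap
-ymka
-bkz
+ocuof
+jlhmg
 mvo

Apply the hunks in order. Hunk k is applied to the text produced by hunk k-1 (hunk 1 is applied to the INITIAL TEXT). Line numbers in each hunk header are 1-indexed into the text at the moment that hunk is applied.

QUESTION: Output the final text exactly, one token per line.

Hunk 1: at line 1 remove [fif,wxyk] add [uvcwc,vbyrx,wad] -> 9 lines: wtfo uvcwc vbyrx wad futcu jigap ymka bkz mvo
Hunk 2: at line 3 remove [futcu] add [sybk] -> 9 lines: wtfo uvcwc vbyrx wad sybk jigap ymka bkz mvo
Hunk 3: at line 6 remove [ymka,bkz] add [ocuof,jlhmg] -> 9 lines: wtfo uvcwc vbyrx wad sybk jigap ocuof jlhmg mvo

Answer: wtfo
uvcwc
vbyrx
wad
sybk
jigap
ocuof
jlhmg
mvo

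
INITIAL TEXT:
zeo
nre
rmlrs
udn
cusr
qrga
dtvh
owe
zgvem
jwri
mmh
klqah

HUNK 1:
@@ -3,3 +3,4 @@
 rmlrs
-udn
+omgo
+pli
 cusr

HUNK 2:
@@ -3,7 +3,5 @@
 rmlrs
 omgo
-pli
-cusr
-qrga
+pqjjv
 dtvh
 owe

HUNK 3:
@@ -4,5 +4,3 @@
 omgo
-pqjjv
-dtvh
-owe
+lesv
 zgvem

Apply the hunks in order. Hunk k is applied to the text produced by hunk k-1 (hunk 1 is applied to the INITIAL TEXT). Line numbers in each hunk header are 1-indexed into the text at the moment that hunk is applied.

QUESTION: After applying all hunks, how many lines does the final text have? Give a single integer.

Hunk 1: at line 3 remove [udn] add [omgo,pli] -> 13 lines: zeo nre rmlrs omgo pli cusr qrga dtvh owe zgvem jwri mmh klqah
Hunk 2: at line 3 remove [pli,cusr,qrga] add [pqjjv] -> 11 lines: zeo nre rmlrs omgo pqjjv dtvh owe zgvem jwri mmh klqah
Hunk 3: at line 4 remove [pqjjv,dtvh,owe] add [lesv] -> 9 lines: zeo nre rmlrs omgo lesv zgvem jwri mmh klqah
Final line count: 9

Answer: 9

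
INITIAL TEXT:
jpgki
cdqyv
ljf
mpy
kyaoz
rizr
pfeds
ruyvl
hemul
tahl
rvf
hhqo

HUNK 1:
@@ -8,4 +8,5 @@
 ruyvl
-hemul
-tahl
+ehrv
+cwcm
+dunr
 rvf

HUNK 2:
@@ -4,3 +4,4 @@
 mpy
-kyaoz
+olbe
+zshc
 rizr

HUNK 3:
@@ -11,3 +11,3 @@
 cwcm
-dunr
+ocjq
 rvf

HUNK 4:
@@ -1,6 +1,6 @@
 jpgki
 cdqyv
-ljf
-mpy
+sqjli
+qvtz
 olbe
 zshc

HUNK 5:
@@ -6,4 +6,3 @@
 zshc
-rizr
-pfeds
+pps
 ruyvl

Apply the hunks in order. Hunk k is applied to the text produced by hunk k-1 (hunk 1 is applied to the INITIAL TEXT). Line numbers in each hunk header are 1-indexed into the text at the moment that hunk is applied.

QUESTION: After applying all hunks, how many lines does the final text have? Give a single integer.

Hunk 1: at line 8 remove [hemul,tahl] add [ehrv,cwcm,dunr] -> 13 lines: jpgki cdqyv ljf mpy kyaoz rizr pfeds ruyvl ehrv cwcm dunr rvf hhqo
Hunk 2: at line 4 remove [kyaoz] add [olbe,zshc] -> 14 lines: jpgki cdqyv ljf mpy olbe zshc rizr pfeds ruyvl ehrv cwcm dunr rvf hhqo
Hunk 3: at line 11 remove [dunr] add [ocjq] -> 14 lines: jpgki cdqyv ljf mpy olbe zshc rizr pfeds ruyvl ehrv cwcm ocjq rvf hhqo
Hunk 4: at line 1 remove [ljf,mpy] add [sqjli,qvtz] -> 14 lines: jpgki cdqyv sqjli qvtz olbe zshc rizr pfeds ruyvl ehrv cwcm ocjq rvf hhqo
Hunk 5: at line 6 remove [rizr,pfeds] add [pps] -> 13 lines: jpgki cdqyv sqjli qvtz olbe zshc pps ruyvl ehrv cwcm ocjq rvf hhqo
Final line count: 13

Answer: 13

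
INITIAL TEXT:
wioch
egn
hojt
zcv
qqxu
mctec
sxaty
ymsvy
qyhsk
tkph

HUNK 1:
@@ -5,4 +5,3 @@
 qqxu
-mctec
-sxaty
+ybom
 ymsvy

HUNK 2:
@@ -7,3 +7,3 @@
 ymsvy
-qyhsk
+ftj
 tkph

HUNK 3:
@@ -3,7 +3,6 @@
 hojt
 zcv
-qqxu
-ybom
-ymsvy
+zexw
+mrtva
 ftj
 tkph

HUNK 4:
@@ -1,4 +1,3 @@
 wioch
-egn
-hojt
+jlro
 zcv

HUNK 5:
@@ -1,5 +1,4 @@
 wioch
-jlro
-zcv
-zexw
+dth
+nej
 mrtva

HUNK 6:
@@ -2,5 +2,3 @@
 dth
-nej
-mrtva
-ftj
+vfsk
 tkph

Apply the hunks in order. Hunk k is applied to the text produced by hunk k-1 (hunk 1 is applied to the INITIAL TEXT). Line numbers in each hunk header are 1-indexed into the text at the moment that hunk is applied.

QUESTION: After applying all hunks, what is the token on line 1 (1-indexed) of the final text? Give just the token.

Hunk 1: at line 5 remove [mctec,sxaty] add [ybom] -> 9 lines: wioch egn hojt zcv qqxu ybom ymsvy qyhsk tkph
Hunk 2: at line 7 remove [qyhsk] add [ftj] -> 9 lines: wioch egn hojt zcv qqxu ybom ymsvy ftj tkph
Hunk 3: at line 3 remove [qqxu,ybom,ymsvy] add [zexw,mrtva] -> 8 lines: wioch egn hojt zcv zexw mrtva ftj tkph
Hunk 4: at line 1 remove [egn,hojt] add [jlro] -> 7 lines: wioch jlro zcv zexw mrtva ftj tkph
Hunk 5: at line 1 remove [jlro,zcv,zexw] add [dth,nej] -> 6 lines: wioch dth nej mrtva ftj tkph
Hunk 6: at line 2 remove [nej,mrtva,ftj] add [vfsk] -> 4 lines: wioch dth vfsk tkph
Final line 1: wioch

Answer: wioch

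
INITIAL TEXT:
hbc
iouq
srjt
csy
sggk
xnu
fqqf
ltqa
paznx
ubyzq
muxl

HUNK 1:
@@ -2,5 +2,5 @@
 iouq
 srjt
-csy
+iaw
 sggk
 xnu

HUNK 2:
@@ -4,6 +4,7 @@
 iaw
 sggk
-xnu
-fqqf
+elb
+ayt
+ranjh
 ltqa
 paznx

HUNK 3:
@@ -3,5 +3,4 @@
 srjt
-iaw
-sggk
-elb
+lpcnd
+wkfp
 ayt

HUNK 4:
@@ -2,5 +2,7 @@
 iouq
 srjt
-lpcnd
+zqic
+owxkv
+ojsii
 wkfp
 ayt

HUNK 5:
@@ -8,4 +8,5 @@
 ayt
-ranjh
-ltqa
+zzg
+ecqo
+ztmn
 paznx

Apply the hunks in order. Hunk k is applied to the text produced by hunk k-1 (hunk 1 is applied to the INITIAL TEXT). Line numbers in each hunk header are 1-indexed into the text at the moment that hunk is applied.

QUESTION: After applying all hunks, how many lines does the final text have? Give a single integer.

Hunk 1: at line 2 remove [csy] add [iaw] -> 11 lines: hbc iouq srjt iaw sggk xnu fqqf ltqa paznx ubyzq muxl
Hunk 2: at line 4 remove [xnu,fqqf] add [elb,ayt,ranjh] -> 12 lines: hbc iouq srjt iaw sggk elb ayt ranjh ltqa paznx ubyzq muxl
Hunk 3: at line 3 remove [iaw,sggk,elb] add [lpcnd,wkfp] -> 11 lines: hbc iouq srjt lpcnd wkfp ayt ranjh ltqa paznx ubyzq muxl
Hunk 4: at line 2 remove [lpcnd] add [zqic,owxkv,ojsii] -> 13 lines: hbc iouq srjt zqic owxkv ojsii wkfp ayt ranjh ltqa paznx ubyzq muxl
Hunk 5: at line 8 remove [ranjh,ltqa] add [zzg,ecqo,ztmn] -> 14 lines: hbc iouq srjt zqic owxkv ojsii wkfp ayt zzg ecqo ztmn paznx ubyzq muxl
Final line count: 14

Answer: 14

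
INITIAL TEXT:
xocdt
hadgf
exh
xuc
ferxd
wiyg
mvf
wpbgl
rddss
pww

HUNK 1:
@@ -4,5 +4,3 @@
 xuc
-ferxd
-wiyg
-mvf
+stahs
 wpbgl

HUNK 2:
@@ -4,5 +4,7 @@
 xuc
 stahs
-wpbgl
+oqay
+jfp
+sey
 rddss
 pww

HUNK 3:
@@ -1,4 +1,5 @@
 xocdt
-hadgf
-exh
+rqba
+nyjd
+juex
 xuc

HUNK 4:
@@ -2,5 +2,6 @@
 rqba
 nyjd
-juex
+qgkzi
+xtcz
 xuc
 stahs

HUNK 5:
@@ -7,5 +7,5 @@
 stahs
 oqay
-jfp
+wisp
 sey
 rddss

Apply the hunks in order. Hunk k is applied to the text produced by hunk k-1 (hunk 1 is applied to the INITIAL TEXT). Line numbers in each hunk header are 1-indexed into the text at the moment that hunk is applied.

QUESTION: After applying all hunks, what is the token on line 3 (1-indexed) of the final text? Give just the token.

Answer: nyjd

Derivation:
Hunk 1: at line 4 remove [ferxd,wiyg,mvf] add [stahs] -> 8 lines: xocdt hadgf exh xuc stahs wpbgl rddss pww
Hunk 2: at line 4 remove [wpbgl] add [oqay,jfp,sey] -> 10 lines: xocdt hadgf exh xuc stahs oqay jfp sey rddss pww
Hunk 3: at line 1 remove [hadgf,exh] add [rqba,nyjd,juex] -> 11 lines: xocdt rqba nyjd juex xuc stahs oqay jfp sey rddss pww
Hunk 4: at line 2 remove [juex] add [qgkzi,xtcz] -> 12 lines: xocdt rqba nyjd qgkzi xtcz xuc stahs oqay jfp sey rddss pww
Hunk 5: at line 7 remove [jfp] add [wisp] -> 12 lines: xocdt rqba nyjd qgkzi xtcz xuc stahs oqay wisp sey rddss pww
Final line 3: nyjd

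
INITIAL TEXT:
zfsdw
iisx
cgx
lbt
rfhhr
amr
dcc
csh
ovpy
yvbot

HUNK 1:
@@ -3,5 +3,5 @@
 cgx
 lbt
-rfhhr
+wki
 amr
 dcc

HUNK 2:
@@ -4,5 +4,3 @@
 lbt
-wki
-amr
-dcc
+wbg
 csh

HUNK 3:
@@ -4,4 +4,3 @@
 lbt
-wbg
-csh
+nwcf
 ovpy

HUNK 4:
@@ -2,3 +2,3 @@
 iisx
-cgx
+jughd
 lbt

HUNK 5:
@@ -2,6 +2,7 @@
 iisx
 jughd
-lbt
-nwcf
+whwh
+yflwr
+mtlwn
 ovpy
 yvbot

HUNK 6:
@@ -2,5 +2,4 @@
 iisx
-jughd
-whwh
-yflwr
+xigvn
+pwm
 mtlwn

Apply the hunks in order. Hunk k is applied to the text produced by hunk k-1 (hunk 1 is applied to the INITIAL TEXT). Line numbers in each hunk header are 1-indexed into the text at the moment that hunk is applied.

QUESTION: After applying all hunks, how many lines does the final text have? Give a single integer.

Hunk 1: at line 3 remove [rfhhr] add [wki] -> 10 lines: zfsdw iisx cgx lbt wki amr dcc csh ovpy yvbot
Hunk 2: at line 4 remove [wki,amr,dcc] add [wbg] -> 8 lines: zfsdw iisx cgx lbt wbg csh ovpy yvbot
Hunk 3: at line 4 remove [wbg,csh] add [nwcf] -> 7 lines: zfsdw iisx cgx lbt nwcf ovpy yvbot
Hunk 4: at line 2 remove [cgx] add [jughd] -> 7 lines: zfsdw iisx jughd lbt nwcf ovpy yvbot
Hunk 5: at line 2 remove [lbt,nwcf] add [whwh,yflwr,mtlwn] -> 8 lines: zfsdw iisx jughd whwh yflwr mtlwn ovpy yvbot
Hunk 6: at line 2 remove [jughd,whwh,yflwr] add [xigvn,pwm] -> 7 lines: zfsdw iisx xigvn pwm mtlwn ovpy yvbot
Final line count: 7

Answer: 7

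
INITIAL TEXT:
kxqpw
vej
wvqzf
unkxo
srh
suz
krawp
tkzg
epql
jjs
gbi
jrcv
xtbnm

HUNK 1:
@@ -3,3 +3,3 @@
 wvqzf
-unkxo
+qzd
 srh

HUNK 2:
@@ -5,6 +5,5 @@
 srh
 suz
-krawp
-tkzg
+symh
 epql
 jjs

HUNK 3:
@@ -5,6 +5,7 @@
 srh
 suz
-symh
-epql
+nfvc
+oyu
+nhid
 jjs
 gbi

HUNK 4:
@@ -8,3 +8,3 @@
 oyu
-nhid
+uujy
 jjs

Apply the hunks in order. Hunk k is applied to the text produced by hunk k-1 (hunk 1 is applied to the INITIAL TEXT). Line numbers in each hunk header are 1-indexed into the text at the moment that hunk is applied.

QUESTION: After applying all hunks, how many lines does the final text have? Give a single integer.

Hunk 1: at line 3 remove [unkxo] add [qzd] -> 13 lines: kxqpw vej wvqzf qzd srh suz krawp tkzg epql jjs gbi jrcv xtbnm
Hunk 2: at line 5 remove [krawp,tkzg] add [symh] -> 12 lines: kxqpw vej wvqzf qzd srh suz symh epql jjs gbi jrcv xtbnm
Hunk 3: at line 5 remove [symh,epql] add [nfvc,oyu,nhid] -> 13 lines: kxqpw vej wvqzf qzd srh suz nfvc oyu nhid jjs gbi jrcv xtbnm
Hunk 4: at line 8 remove [nhid] add [uujy] -> 13 lines: kxqpw vej wvqzf qzd srh suz nfvc oyu uujy jjs gbi jrcv xtbnm
Final line count: 13

Answer: 13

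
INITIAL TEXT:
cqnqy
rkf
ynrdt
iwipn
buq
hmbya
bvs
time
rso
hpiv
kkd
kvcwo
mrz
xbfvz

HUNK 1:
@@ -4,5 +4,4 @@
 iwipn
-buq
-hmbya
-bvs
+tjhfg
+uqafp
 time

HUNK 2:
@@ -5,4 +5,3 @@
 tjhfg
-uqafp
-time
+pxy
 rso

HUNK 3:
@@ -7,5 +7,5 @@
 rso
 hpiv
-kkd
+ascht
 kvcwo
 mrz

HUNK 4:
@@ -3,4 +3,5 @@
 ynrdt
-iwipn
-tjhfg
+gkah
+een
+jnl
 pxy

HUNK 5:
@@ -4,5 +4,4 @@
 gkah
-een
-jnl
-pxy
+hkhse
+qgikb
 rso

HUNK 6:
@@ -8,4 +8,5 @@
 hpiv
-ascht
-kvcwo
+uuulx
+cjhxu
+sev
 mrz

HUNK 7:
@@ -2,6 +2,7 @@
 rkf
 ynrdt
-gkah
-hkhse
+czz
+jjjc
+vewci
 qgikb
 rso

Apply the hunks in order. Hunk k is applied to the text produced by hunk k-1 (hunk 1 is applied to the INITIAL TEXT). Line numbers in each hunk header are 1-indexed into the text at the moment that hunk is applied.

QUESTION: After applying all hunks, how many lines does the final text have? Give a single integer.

Hunk 1: at line 4 remove [buq,hmbya,bvs] add [tjhfg,uqafp] -> 13 lines: cqnqy rkf ynrdt iwipn tjhfg uqafp time rso hpiv kkd kvcwo mrz xbfvz
Hunk 2: at line 5 remove [uqafp,time] add [pxy] -> 12 lines: cqnqy rkf ynrdt iwipn tjhfg pxy rso hpiv kkd kvcwo mrz xbfvz
Hunk 3: at line 7 remove [kkd] add [ascht] -> 12 lines: cqnqy rkf ynrdt iwipn tjhfg pxy rso hpiv ascht kvcwo mrz xbfvz
Hunk 4: at line 3 remove [iwipn,tjhfg] add [gkah,een,jnl] -> 13 lines: cqnqy rkf ynrdt gkah een jnl pxy rso hpiv ascht kvcwo mrz xbfvz
Hunk 5: at line 4 remove [een,jnl,pxy] add [hkhse,qgikb] -> 12 lines: cqnqy rkf ynrdt gkah hkhse qgikb rso hpiv ascht kvcwo mrz xbfvz
Hunk 6: at line 8 remove [ascht,kvcwo] add [uuulx,cjhxu,sev] -> 13 lines: cqnqy rkf ynrdt gkah hkhse qgikb rso hpiv uuulx cjhxu sev mrz xbfvz
Hunk 7: at line 2 remove [gkah,hkhse] add [czz,jjjc,vewci] -> 14 lines: cqnqy rkf ynrdt czz jjjc vewci qgikb rso hpiv uuulx cjhxu sev mrz xbfvz
Final line count: 14

Answer: 14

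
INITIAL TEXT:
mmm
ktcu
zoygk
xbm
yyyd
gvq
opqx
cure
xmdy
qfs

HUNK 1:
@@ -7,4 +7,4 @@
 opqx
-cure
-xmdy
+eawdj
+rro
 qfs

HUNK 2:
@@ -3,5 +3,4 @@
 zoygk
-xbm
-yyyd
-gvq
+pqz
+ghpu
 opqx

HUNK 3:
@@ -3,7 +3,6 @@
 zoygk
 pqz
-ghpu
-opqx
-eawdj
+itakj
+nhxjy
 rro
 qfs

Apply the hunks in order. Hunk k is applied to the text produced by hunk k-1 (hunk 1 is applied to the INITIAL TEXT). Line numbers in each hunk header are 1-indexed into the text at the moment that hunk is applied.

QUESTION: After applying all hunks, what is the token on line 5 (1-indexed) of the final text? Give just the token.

Answer: itakj

Derivation:
Hunk 1: at line 7 remove [cure,xmdy] add [eawdj,rro] -> 10 lines: mmm ktcu zoygk xbm yyyd gvq opqx eawdj rro qfs
Hunk 2: at line 3 remove [xbm,yyyd,gvq] add [pqz,ghpu] -> 9 lines: mmm ktcu zoygk pqz ghpu opqx eawdj rro qfs
Hunk 3: at line 3 remove [ghpu,opqx,eawdj] add [itakj,nhxjy] -> 8 lines: mmm ktcu zoygk pqz itakj nhxjy rro qfs
Final line 5: itakj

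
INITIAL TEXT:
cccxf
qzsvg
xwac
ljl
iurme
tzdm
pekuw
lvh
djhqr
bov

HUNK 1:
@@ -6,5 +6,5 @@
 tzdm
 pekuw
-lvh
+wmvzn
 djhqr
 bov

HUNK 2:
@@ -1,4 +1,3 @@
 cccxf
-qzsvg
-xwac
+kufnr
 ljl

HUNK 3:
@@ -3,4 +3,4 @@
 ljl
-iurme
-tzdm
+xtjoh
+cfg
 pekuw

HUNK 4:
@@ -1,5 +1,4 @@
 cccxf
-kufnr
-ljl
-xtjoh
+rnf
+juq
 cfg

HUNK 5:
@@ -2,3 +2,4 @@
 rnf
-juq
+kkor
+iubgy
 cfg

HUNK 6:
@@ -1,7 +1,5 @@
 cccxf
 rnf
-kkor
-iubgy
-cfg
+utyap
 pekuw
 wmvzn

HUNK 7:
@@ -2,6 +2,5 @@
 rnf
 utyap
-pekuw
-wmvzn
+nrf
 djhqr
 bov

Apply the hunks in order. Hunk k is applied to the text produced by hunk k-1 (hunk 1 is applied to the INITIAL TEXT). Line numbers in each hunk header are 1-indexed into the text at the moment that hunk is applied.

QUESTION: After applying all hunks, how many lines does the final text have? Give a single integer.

Answer: 6

Derivation:
Hunk 1: at line 6 remove [lvh] add [wmvzn] -> 10 lines: cccxf qzsvg xwac ljl iurme tzdm pekuw wmvzn djhqr bov
Hunk 2: at line 1 remove [qzsvg,xwac] add [kufnr] -> 9 lines: cccxf kufnr ljl iurme tzdm pekuw wmvzn djhqr bov
Hunk 3: at line 3 remove [iurme,tzdm] add [xtjoh,cfg] -> 9 lines: cccxf kufnr ljl xtjoh cfg pekuw wmvzn djhqr bov
Hunk 4: at line 1 remove [kufnr,ljl,xtjoh] add [rnf,juq] -> 8 lines: cccxf rnf juq cfg pekuw wmvzn djhqr bov
Hunk 5: at line 2 remove [juq] add [kkor,iubgy] -> 9 lines: cccxf rnf kkor iubgy cfg pekuw wmvzn djhqr bov
Hunk 6: at line 1 remove [kkor,iubgy,cfg] add [utyap] -> 7 lines: cccxf rnf utyap pekuw wmvzn djhqr bov
Hunk 7: at line 2 remove [pekuw,wmvzn] add [nrf] -> 6 lines: cccxf rnf utyap nrf djhqr bov
Final line count: 6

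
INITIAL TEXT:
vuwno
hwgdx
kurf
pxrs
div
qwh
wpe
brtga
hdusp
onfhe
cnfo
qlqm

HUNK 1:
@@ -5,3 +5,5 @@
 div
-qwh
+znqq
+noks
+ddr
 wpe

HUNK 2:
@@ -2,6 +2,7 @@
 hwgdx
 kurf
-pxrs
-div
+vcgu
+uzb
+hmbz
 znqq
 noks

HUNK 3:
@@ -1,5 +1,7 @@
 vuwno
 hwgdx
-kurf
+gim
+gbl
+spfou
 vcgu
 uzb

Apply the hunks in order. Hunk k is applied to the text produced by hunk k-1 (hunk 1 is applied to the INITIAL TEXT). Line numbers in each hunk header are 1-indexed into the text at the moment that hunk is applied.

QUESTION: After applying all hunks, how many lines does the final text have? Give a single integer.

Hunk 1: at line 5 remove [qwh] add [znqq,noks,ddr] -> 14 lines: vuwno hwgdx kurf pxrs div znqq noks ddr wpe brtga hdusp onfhe cnfo qlqm
Hunk 2: at line 2 remove [pxrs,div] add [vcgu,uzb,hmbz] -> 15 lines: vuwno hwgdx kurf vcgu uzb hmbz znqq noks ddr wpe brtga hdusp onfhe cnfo qlqm
Hunk 3: at line 1 remove [kurf] add [gim,gbl,spfou] -> 17 lines: vuwno hwgdx gim gbl spfou vcgu uzb hmbz znqq noks ddr wpe brtga hdusp onfhe cnfo qlqm
Final line count: 17

Answer: 17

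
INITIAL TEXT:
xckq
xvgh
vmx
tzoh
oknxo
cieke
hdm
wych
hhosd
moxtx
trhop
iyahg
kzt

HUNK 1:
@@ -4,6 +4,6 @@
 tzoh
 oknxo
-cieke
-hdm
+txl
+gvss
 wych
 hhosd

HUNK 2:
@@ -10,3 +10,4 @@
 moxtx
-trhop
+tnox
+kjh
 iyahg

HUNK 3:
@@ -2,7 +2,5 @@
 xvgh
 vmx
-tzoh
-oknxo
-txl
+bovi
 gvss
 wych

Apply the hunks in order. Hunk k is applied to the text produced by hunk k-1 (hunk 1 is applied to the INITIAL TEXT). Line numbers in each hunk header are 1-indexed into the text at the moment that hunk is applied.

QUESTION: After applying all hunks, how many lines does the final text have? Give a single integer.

Hunk 1: at line 4 remove [cieke,hdm] add [txl,gvss] -> 13 lines: xckq xvgh vmx tzoh oknxo txl gvss wych hhosd moxtx trhop iyahg kzt
Hunk 2: at line 10 remove [trhop] add [tnox,kjh] -> 14 lines: xckq xvgh vmx tzoh oknxo txl gvss wych hhosd moxtx tnox kjh iyahg kzt
Hunk 3: at line 2 remove [tzoh,oknxo,txl] add [bovi] -> 12 lines: xckq xvgh vmx bovi gvss wych hhosd moxtx tnox kjh iyahg kzt
Final line count: 12

Answer: 12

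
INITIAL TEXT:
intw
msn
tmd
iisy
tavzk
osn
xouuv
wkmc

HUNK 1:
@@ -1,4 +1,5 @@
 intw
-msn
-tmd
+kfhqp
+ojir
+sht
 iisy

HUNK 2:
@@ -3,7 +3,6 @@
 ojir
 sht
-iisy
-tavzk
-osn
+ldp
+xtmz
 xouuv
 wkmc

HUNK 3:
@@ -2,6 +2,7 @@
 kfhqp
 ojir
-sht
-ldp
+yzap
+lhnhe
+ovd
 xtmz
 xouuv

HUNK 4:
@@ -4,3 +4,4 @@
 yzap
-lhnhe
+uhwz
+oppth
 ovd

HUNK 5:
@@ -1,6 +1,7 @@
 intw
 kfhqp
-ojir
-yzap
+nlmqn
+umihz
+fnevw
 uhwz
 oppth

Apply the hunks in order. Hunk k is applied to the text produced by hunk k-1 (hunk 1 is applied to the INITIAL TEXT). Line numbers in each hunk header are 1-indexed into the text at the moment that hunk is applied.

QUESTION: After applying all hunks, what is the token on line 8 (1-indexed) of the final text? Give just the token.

Answer: ovd

Derivation:
Hunk 1: at line 1 remove [msn,tmd] add [kfhqp,ojir,sht] -> 9 lines: intw kfhqp ojir sht iisy tavzk osn xouuv wkmc
Hunk 2: at line 3 remove [iisy,tavzk,osn] add [ldp,xtmz] -> 8 lines: intw kfhqp ojir sht ldp xtmz xouuv wkmc
Hunk 3: at line 2 remove [sht,ldp] add [yzap,lhnhe,ovd] -> 9 lines: intw kfhqp ojir yzap lhnhe ovd xtmz xouuv wkmc
Hunk 4: at line 4 remove [lhnhe] add [uhwz,oppth] -> 10 lines: intw kfhqp ojir yzap uhwz oppth ovd xtmz xouuv wkmc
Hunk 5: at line 1 remove [ojir,yzap] add [nlmqn,umihz,fnevw] -> 11 lines: intw kfhqp nlmqn umihz fnevw uhwz oppth ovd xtmz xouuv wkmc
Final line 8: ovd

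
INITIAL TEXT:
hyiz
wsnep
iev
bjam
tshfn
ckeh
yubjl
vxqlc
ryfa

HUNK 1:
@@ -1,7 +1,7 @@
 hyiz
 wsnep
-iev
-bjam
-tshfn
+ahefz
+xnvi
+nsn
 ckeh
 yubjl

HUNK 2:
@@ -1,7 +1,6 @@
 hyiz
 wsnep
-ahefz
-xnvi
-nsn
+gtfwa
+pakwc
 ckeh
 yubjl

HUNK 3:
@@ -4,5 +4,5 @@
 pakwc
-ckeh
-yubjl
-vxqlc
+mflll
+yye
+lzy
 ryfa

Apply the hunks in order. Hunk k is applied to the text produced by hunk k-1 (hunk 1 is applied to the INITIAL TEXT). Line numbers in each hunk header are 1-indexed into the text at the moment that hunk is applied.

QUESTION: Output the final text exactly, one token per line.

Answer: hyiz
wsnep
gtfwa
pakwc
mflll
yye
lzy
ryfa

Derivation:
Hunk 1: at line 1 remove [iev,bjam,tshfn] add [ahefz,xnvi,nsn] -> 9 lines: hyiz wsnep ahefz xnvi nsn ckeh yubjl vxqlc ryfa
Hunk 2: at line 1 remove [ahefz,xnvi,nsn] add [gtfwa,pakwc] -> 8 lines: hyiz wsnep gtfwa pakwc ckeh yubjl vxqlc ryfa
Hunk 3: at line 4 remove [ckeh,yubjl,vxqlc] add [mflll,yye,lzy] -> 8 lines: hyiz wsnep gtfwa pakwc mflll yye lzy ryfa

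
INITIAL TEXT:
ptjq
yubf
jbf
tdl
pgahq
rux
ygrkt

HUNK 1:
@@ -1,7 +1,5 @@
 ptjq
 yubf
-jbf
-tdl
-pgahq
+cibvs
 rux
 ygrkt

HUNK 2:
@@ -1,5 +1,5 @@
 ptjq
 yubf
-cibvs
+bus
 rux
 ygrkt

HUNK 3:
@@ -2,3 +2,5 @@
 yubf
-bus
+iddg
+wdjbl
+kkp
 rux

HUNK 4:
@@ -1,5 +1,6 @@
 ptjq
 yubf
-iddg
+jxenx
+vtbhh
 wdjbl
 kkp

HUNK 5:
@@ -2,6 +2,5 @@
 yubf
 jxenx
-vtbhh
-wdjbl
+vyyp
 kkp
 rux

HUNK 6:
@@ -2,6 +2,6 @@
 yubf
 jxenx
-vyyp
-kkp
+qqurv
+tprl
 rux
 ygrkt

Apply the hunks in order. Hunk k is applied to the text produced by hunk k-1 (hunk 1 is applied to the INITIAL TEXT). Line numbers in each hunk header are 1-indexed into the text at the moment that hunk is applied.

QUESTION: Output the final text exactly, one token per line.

Hunk 1: at line 1 remove [jbf,tdl,pgahq] add [cibvs] -> 5 lines: ptjq yubf cibvs rux ygrkt
Hunk 2: at line 1 remove [cibvs] add [bus] -> 5 lines: ptjq yubf bus rux ygrkt
Hunk 3: at line 2 remove [bus] add [iddg,wdjbl,kkp] -> 7 lines: ptjq yubf iddg wdjbl kkp rux ygrkt
Hunk 4: at line 1 remove [iddg] add [jxenx,vtbhh] -> 8 lines: ptjq yubf jxenx vtbhh wdjbl kkp rux ygrkt
Hunk 5: at line 2 remove [vtbhh,wdjbl] add [vyyp] -> 7 lines: ptjq yubf jxenx vyyp kkp rux ygrkt
Hunk 6: at line 2 remove [vyyp,kkp] add [qqurv,tprl] -> 7 lines: ptjq yubf jxenx qqurv tprl rux ygrkt

Answer: ptjq
yubf
jxenx
qqurv
tprl
rux
ygrkt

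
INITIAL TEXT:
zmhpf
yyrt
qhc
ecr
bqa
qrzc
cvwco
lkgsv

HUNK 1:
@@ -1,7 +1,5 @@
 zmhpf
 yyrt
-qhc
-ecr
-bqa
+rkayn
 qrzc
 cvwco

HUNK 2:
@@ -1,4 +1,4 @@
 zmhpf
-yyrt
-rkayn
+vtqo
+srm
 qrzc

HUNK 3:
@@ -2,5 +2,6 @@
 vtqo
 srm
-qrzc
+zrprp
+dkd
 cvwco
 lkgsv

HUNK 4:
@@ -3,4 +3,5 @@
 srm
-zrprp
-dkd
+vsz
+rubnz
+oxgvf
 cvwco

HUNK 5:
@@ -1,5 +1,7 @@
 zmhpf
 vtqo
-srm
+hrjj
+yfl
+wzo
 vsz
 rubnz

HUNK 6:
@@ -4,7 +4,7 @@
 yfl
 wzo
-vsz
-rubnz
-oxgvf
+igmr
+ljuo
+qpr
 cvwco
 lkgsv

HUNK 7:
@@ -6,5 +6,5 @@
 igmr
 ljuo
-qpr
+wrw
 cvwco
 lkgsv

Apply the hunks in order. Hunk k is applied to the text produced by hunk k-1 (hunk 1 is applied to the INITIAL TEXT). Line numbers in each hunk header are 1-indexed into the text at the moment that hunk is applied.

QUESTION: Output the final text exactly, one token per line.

Hunk 1: at line 1 remove [qhc,ecr,bqa] add [rkayn] -> 6 lines: zmhpf yyrt rkayn qrzc cvwco lkgsv
Hunk 2: at line 1 remove [yyrt,rkayn] add [vtqo,srm] -> 6 lines: zmhpf vtqo srm qrzc cvwco lkgsv
Hunk 3: at line 2 remove [qrzc] add [zrprp,dkd] -> 7 lines: zmhpf vtqo srm zrprp dkd cvwco lkgsv
Hunk 4: at line 3 remove [zrprp,dkd] add [vsz,rubnz,oxgvf] -> 8 lines: zmhpf vtqo srm vsz rubnz oxgvf cvwco lkgsv
Hunk 5: at line 1 remove [srm] add [hrjj,yfl,wzo] -> 10 lines: zmhpf vtqo hrjj yfl wzo vsz rubnz oxgvf cvwco lkgsv
Hunk 6: at line 4 remove [vsz,rubnz,oxgvf] add [igmr,ljuo,qpr] -> 10 lines: zmhpf vtqo hrjj yfl wzo igmr ljuo qpr cvwco lkgsv
Hunk 7: at line 6 remove [qpr] add [wrw] -> 10 lines: zmhpf vtqo hrjj yfl wzo igmr ljuo wrw cvwco lkgsv

Answer: zmhpf
vtqo
hrjj
yfl
wzo
igmr
ljuo
wrw
cvwco
lkgsv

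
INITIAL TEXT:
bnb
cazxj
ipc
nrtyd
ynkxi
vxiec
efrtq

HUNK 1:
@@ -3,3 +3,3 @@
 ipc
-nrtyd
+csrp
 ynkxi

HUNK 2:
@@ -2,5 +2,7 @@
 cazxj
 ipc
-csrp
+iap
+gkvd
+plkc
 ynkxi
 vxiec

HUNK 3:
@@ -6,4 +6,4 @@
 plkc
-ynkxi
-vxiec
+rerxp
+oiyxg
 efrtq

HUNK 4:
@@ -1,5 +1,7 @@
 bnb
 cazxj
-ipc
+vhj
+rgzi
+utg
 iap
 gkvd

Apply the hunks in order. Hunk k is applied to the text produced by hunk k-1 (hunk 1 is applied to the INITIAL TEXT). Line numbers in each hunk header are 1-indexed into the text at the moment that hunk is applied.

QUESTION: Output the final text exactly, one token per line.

Answer: bnb
cazxj
vhj
rgzi
utg
iap
gkvd
plkc
rerxp
oiyxg
efrtq

Derivation:
Hunk 1: at line 3 remove [nrtyd] add [csrp] -> 7 lines: bnb cazxj ipc csrp ynkxi vxiec efrtq
Hunk 2: at line 2 remove [csrp] add [iap,gkvd,plkc] -> 9 lines: bnb cazxj ipc iap gkvd plkc ynkxi vxiec efrtq
Hunk 3: at line 6 remove [ynkxi,vxiec] add [rerxp,oiyxg] -> 9 lines: bnb cazxj ipc iap gkvd plkc rerxp oiyxg efrtq
Hunk 4: at line 1 remove [ipc] add [vhj,rgzi,utg] -> 11 lines: bnb cazxj vhj rgzi utg iap gkvd plkc rerxp oiyxg efrtq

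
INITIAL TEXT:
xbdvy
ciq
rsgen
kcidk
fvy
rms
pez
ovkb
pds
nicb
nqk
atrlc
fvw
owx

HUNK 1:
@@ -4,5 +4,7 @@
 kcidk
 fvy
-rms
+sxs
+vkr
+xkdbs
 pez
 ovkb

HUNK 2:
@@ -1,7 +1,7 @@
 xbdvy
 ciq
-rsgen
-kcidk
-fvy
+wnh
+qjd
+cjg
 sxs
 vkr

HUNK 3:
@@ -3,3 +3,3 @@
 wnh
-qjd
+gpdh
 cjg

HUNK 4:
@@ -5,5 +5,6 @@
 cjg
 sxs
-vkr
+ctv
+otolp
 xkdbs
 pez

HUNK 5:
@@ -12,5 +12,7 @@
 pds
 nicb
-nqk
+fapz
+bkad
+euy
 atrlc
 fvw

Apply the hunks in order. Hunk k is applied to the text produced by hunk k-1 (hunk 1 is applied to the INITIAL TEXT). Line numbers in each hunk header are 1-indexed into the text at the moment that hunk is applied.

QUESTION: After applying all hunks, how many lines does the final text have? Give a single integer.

Answer: 19

Derivation:
Hunk 1: at line 4 remove [rms] add [sxs,vkr,xkdbs] -> 16 lines: xbdvy ciq rsgen kcidk fvy sxs vkr xkdbs pez ovkb pds nicb nqk atrlc fvw owx
Hunk 2: at line 1 remove [rsgen,kcidk,fvy] add [wnh,qjd,cjg] -> 16 lines: xbdvy ciq wnh qjd cjg sxs vkr xkdbs pez ovkb pds nicb nqk atrlc fvw owx
Hunk 3: at line 3 remove [qjd] add [gpdh] -> 16 lines: xbdvy ciq wnh gpdh cjg sxs vkr xkdbs pez ovkb pds nicb nqk atrlc fvw owx
Hunk 4: at line 5 remove [vkr] add [ctv,otolp] -> 17 lines: xbdvy ciq wnh gpdh cjg sxs ctv otolp xkdbs pez ovkb pds nicb nqk atrlc fvw owx
Hunk 5: at line 12 remove [nqk] add [fapz,bkad,euy] -> 19 lines: xbdvy ciq wnh gpdh cjg sxs ctv otolp xkdbs pez ovkb pds nicb fapz bkad euy atrlc fvw owx
Final line count: 19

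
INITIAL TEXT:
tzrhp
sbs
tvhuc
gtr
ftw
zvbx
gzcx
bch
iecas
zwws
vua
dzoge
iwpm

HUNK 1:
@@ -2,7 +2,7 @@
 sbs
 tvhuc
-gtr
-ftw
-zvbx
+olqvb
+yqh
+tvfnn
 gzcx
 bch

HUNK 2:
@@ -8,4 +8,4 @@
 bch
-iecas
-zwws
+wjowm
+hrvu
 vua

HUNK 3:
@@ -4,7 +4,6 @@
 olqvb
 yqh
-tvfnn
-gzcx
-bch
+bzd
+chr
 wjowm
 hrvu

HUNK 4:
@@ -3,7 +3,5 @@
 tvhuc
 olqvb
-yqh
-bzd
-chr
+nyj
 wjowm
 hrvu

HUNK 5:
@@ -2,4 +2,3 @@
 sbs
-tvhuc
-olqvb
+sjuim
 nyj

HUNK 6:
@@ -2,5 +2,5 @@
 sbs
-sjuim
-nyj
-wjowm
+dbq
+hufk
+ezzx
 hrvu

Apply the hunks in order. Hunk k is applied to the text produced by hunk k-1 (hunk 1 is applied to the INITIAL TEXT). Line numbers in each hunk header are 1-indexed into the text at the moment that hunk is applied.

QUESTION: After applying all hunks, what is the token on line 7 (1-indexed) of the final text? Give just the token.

Hunk 1: at line 2 remove [gtr,ftw,zvbx] add [olqvb,yqh,tvfnn] -> 13 lines: tzrhp sbs tvhuc olqvb yqh tvfnn gzcx bch iecas zwws vua dzoge iwpm
Hunk 2: at line 8 remove [iecas,zwws] add [wjowm,hrvu] -> 13 lines: tzrhp sbs tvhuc olqvb yqh tvfnn gzcx bch wjowm hrvu vua dzoge iwpm
Hunk 3: at line 4 remove [tvfnn,gzcx,bch] add [bzd,chr] -> 12 lines: tzrhp sbs tvhuc olqvb yqh bzd chr wjowm hrvu vua dzoge iwpm
Hunk 4: at line 3 remove [yqh,bzd,chr] add [nyj] -> 10 lines: tzrhp sbs tvhuc olqvb nyj wjowm hrvu vua dzoge iwpm
Hunk 5: at line 2 remove [tvhuc,olqvb] add [sjuim] -> 9 lines: tzrhp sbs sjuim nyj wjowm hrvu vua dzoge iwpm
Hunk 6: at line 2 remove [sjuim,nyj,wjowm] add [dbq,hufk,ezzx] -> 9 lines: tzrhp sbs dbq hufk ezzx hrvu vua dzoge iwpm
Final line 7: vua

Answer: vua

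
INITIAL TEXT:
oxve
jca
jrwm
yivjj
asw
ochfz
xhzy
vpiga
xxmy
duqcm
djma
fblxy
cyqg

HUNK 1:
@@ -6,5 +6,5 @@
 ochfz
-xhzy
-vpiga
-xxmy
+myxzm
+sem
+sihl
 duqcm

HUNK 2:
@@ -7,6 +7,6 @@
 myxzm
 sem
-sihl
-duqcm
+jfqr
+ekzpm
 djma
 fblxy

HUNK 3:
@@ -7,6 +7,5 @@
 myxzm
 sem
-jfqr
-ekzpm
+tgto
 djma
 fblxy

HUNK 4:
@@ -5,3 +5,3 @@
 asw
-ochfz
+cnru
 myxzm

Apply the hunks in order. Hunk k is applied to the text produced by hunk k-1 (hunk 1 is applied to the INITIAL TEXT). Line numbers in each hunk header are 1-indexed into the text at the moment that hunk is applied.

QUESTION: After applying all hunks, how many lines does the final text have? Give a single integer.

Hunk 1: at line 6 remove [xhzy,vpiga,xxmy] add [myxzm,sem,sihl] -> 13 lines: oxve jca jrwm yivjj asw ochfz myxzm sem sihl duqcm djma fblxy cyqg
Hunk 2: at line 7 remove [sihl,duqcm] add [jfqr,ekzpm] -> 13 lines: oxve jca jrwm yivjj asw ochfz myxzm sem jfqr ekzpm djma fblxy cyqg
Hunk 3: at line 7 remove [jfqr,ekzpm] add [tgto] -> 12 lines: oxve jca jrwm yivjj asw ochfz myxzm sem tgto djma fblxy cyqg
Hunk 4: at line 5 remove [ochfz] add [cnru] -> 12 lines: oxve jca jrwm yivjj asw cnru myxzm sem tgto djma fblxy cyqg
Final line count: 12

Answer: 12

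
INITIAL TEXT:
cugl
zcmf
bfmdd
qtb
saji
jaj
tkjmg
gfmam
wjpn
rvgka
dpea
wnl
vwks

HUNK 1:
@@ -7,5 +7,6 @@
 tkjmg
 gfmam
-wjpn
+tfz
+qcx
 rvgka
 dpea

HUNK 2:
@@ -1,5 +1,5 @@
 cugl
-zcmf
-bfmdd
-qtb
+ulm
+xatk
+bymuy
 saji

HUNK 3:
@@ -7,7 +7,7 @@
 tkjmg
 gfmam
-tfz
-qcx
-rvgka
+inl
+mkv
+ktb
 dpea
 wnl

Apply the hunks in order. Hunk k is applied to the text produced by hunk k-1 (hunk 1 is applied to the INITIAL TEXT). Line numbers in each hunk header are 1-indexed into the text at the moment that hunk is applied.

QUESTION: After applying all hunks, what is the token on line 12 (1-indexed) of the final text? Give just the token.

Answer: dpea

Derivation:
Hunk 1: at line 7 remove [wjpn] add [tfz,qcx] -> 14 lines: cugl zcmf bfmdd qtb saji jaj tkjmg gfmam tfz qcx rvgka dpea wnl vwks
Hunk 2: at line 1 remove [zcmf,bfmdd,qtb] add [ulm,xatk,bymuy] -> 14 lines: cugl ulm xatk bymuy saji jaj tkjmg gfmam tfz qcx rvgka dpea wnl vwks
Hunk 3: at line 7 remove [tfz,qcx,rvgka] add [inl,mkv,ktb] -> 14 lines: cugl ulm xatk bymuy saji jaj tkjmg gfmam inl mkv ktb dpea wnl vwks
Final line 12: dpea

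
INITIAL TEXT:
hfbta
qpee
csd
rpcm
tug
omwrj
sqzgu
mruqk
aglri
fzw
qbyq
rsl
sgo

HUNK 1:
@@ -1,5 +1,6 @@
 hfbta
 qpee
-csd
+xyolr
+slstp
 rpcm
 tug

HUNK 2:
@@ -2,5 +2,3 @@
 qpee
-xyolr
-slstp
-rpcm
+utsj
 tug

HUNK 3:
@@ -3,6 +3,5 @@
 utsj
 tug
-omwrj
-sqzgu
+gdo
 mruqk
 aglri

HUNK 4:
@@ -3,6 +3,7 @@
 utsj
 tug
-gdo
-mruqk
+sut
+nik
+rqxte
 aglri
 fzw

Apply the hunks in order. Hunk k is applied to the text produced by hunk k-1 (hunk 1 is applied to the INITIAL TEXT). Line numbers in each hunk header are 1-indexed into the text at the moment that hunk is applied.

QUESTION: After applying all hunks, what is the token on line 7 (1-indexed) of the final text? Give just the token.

Answer: rqxte

Derivation:
Hunk 1: at line 1 remove [csd] add [xyolr,slstp] -> 14 lines: hfbta qpee xyolr slstp rpcm tug omwrj sqzgu mruqk aglri fzw qbyq rsl sgo
Hunk 2: at line 2 remove [xyolr,slstp,rpcm] add [utsj] -> 12 lines: hfbta qpee utsj tug omwrj sqzgu mruqk aglri fzw qbyq rsl sgo
Hunk 3: at line 3 remove [omwrj,sqzgu] add [gdo] -> 11 lines: hfbta qpee utsj tug gdo mruqk aglri fzw qbyq rsl sgo
Hunk 4: at line 3 remove [gdo,mruqk] add [sut,nik,rqxte] -> 12 lines: hfbta qpee utsj tug sut nik rqxte aglri fzw qbyq rsl sgo
Final line 7: rqxte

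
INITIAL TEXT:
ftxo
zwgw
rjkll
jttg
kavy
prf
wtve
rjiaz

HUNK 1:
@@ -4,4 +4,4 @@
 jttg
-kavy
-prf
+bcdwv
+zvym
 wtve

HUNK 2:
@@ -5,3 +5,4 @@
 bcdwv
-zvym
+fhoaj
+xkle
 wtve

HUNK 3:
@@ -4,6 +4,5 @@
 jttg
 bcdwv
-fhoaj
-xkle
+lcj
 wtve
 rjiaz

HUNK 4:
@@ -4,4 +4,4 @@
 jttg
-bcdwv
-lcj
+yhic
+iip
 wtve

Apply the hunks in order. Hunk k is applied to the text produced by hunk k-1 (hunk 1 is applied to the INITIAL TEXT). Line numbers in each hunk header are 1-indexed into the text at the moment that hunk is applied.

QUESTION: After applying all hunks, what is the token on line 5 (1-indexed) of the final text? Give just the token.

Answer: yhic

Derivation:
Hunk 1: at line 4 remove [kavy,prf] add [bcdwv,zvym] -> 8 lines: ftxo zwgw rjkll jttg bcdwv zvym wtve rjiaz
Hunk 2: at line 5 remove [zvym] add [fhoaj,xkle] -> 9 lines: ftxo zwgw rjkll jttg bcdwv fhoaj xkle wtve rjiaz
Hunk 3: at line 4 remove [fhoaj,xkle] add [lcj] -> 8 lines: ftxo zwgw rjkll jttg bcdwv lcj wtve rjiaz
Hunk 4: at line 4 remove [bcdwv,lcj] add [yhic,iip] -> 8 lines: ftxo zwgw rjkll jttg yhic iip wtve rjiaz
Final line 5: yhic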